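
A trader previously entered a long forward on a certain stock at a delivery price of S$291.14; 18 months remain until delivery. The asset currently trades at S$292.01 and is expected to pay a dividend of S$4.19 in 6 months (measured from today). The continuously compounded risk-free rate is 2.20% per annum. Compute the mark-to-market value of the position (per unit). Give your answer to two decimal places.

S$6.18

PV(remaining dividends) I = 4.19·e^(−0.0220·6/12) = 4.1442
Current forward F = (S − I)·e^(rT) = (292.01 − 4.1442)·e^(0.0220·18/12) = 287.8658 × 1.033551 = 297.5240
Value (long) = (F − K)·e^(−rT) = (297.5240 − 291.14) × 0.967539 = 6.1768
Value = S$6.18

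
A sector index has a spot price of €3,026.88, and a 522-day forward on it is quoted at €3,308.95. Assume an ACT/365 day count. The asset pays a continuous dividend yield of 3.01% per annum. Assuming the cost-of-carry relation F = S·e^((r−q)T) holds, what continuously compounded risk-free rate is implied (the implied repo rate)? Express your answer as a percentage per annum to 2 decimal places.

From F = S·e^((r−q)T): (r − q) = ln(F/S)/T
ln(3308.95/3026.88) = ln(1.093188) = 0.089098
(r − q) = 0.089098 / (522/365) = 0.062300
r = ln(F/S)/T + q = 0.062300 + 0.0301 = 0.092400
r = 9.24%

9.24%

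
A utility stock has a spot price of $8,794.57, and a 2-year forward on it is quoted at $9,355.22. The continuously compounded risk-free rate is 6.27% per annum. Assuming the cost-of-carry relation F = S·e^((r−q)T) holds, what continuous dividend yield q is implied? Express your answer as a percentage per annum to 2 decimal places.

From F = S·e^((r−q)T): (r − q) = ln(F/S)/T
ln(9355.22/8794.57) = ln(1.063750) = 0.061800
(r − q) = 0.061800 / (2) = 0.030900
q = r − ln(F/S)/T = 0.0627 − 0.030900 = 0.031800
q = 3.18%

3.18%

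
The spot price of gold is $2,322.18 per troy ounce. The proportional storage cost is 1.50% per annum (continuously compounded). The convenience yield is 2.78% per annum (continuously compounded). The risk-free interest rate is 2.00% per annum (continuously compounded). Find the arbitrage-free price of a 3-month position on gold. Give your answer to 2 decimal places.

$2,326.36 per troy ounce

Net carry = r + u − y = 0.0200 + 0.0150 − 0.0278 = 0.0072
F = S·e^((r+u−y)T) = 2322.18 · e^(0.0072 × 3/12) = 2322.18 · e^0.00180000
= 2322.18 × 1.00180162 = $2,326.36 per troy ounce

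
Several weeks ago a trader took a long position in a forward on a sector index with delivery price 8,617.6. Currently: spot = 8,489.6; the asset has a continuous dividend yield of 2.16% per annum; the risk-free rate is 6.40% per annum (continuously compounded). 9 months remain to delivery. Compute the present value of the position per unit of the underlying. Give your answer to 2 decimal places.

Current fair forward for the remaining 9 months: F = S·e^((r − q)·T), (r − q) = 0.0640 − 0.0216 = 0.0424
F = 8489.6 · e^(0.0424 × 9/12) = 8489.6 × 1.03231102 = 8763.9076
Value of long forward = (F − K)·e^(−rT) = (8763.9076 − 8617.6) · e^(−0.0640·9/12)
= 146.3076 × 0.95313379 = 139.45

139.45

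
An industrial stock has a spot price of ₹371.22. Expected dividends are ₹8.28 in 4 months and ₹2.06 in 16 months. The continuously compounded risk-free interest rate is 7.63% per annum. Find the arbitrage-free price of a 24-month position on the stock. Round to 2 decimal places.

PV(dividends) I = 8.28·e^(−0.0763·4/12) + 2.06·e^(−0.0763·16/12)
I = 8.0721 + 1.8607 = 9.9328
F = (S − I)·e^(rT) = (371.22 − 9.9328) · e^(0.0763·24/12)
= 361.2872 · e^0.152600 = 361.2872 × 1.164859 = ₹420.85

₹420.85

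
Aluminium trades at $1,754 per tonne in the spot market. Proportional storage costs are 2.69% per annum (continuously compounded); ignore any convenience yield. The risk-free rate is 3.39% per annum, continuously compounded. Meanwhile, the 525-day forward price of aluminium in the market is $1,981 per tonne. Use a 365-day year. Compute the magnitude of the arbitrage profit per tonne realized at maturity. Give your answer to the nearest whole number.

$67 per tonne

Fair forward: F* = S·e^(carry·T), with carry = (r + u) = 0.0339 + 0.0269 = 0.0608
F* = 1754 · e^(0.0608 × 525/365) = 1754 · e^0.087452 = 1754 × 1.091390 = $1914.2981
Market $1981 > fair $1914.2981: forward overpriced → cash-and-carry (buy spot, short the forward).
At maturity, profit = |F_mkt − F*| = |1981 − 1914.2981| = $67 per tonne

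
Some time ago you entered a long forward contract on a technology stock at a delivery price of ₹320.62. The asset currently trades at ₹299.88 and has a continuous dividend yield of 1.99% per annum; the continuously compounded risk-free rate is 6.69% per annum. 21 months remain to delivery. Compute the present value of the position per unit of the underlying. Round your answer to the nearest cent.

₹4.42

Current fair forward for the remaining 21 months: F = S·e^((r − q)·T), (r − q) = 0.0669 − 0.0199 = 0.0470
F = 299.88 · e^(0.0470 × 21/12) = 299.88 × 1.085727 = 325.5878
Value of long forward = (F − K)·e^(−rT) = (325.5878 − 320.62) · e^(−0.0669·21/12)
= 4.9678 × 0.889518 = 4.42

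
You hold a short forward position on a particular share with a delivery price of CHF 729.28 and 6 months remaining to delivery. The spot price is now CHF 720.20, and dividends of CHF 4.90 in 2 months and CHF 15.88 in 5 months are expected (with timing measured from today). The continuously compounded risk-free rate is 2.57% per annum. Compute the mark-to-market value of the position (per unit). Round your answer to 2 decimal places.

CHF 20.36

PV(remaining dividends) I = 4.90·e^(−0.0257·2/12) + 15.88·e^(−0.0257·5/12) = 20.5899
Current forward F = (S − I)·e^(rT) = (720.20 − 20.5899)·e^(0.0257·6/12) = 699.6101 × 1.012933 = 708.6582
Value (long) = (F − K)·e^(−rT) = (708.6582 − 729.28) × 0.987232 = -20.3585
Short position value = −(long value) = CHF 20.36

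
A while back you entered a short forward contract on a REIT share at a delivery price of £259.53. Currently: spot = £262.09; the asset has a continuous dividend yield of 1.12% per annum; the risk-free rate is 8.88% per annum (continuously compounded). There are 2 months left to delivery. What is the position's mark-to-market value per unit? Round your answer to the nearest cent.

-£5.88

Current fair forward for the remaining 2 months: F = S·e^((r − q)·T), (r − q) = 0.0888 − 0.0112 = 0.0776
F = 262.09 · e^(0.0776 × 2/12) = 262.09 × 1.013017 = 265.5016
Value of long forward = (F − K)·e^(−rT) = (265.5016 − 259.53) · e^(−0.0888·2/12)
= 5.9716 × 0.985309 = 5.88
Short position value = −(long value) = -£5.88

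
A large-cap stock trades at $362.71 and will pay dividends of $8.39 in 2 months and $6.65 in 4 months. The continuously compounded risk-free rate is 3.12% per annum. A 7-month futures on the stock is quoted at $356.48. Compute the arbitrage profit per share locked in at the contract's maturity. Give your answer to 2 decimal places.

PV(dividends) I = 8.39·e^(−0.0312·2/12) + 6.65·e^(−0.0312·4/12) = 14.9277
Fair futures F* = (S − I)·e^(rT) = (362.71 − 14.9277)·e^0.018200 = 347.7823 × 1.018367 = 354.1700
Market $356.48 > fair 354.1700: forward overpriced → cash-and-carry (borrow at r, buy the stock and collect the dividends, short the forward).
Profit at T = |F_mkt − F*| = |356.48 − 354.1700| = $2.31 per share

$2.31 per share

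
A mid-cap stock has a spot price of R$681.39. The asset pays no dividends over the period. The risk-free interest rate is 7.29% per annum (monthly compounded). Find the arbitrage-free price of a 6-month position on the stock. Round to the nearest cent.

F = S · (1+r/12)^(12T)
= 681.39 × 1.037008
F = R$706.61

R$706.61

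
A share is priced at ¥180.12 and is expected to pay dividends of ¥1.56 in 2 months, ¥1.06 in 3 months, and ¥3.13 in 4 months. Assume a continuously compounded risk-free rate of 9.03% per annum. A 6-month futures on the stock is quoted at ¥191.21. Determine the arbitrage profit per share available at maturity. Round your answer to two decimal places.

PV(dividends) I = 1.56·e^(−0.0903·2/12) + 1.06·e^(−0.0903·3/12) + 3.13·e^(−0.0903·4/12) = 5.6102
Fair futures F* = (S − I)·e^(rT) = (180.12 − 5.6102)·e^0.045150 = 174.5098 × 1.046185 = 182.5695
Market ¥191.21 > fair 182.5695: forward overpriced → cash-and-carry (borrow at r, buy the stock and collect the dividends, short the forward).
Profit at T = |F_mkt − F*| = |191.21 − 182.5695| = ¥8.64 per share

¥8.64 per share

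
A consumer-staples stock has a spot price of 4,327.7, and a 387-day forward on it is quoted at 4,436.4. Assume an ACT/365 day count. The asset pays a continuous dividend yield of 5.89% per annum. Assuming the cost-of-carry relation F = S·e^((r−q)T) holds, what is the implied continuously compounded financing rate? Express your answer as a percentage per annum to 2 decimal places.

8.23%

From F = S·e^((r−q)T): (r − q) = ln(F/S)/T
ln(4436.4/4327.7) = ln(1.025117) = 0.024807
(r − q) = 0.024807 / (387/365) = 0.023397
r = ln(F/S)/T + q = 0.023397 + 0.0589 = 0.082297
r = 8.23%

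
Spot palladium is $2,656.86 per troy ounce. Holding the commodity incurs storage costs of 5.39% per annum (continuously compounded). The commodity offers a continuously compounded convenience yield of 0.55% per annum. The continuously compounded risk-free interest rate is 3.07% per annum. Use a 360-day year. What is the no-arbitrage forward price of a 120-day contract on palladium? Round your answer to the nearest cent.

$2,727.84 per troy ounce

Net carry = r + u − y = 0.0307 + 0.0539 − 0.0055 = 0.0791
F = S·e^((r+u−y)T) = 2656.86 · e^(0.0791 × 120/360) = 2656.86 · e^0.02636667
= 2656.86 × 1.02671735 = $2,727.84 per troy ounce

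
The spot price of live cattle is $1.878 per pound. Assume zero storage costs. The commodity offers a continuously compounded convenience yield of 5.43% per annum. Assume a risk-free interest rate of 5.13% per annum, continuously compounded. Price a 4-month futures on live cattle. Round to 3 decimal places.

$1.876 per pound

Net carry = r + u − y = 0.0513 + 0.0000 − 0.0543 = -0.0030
F = S·e^((r+u−y)T) = 1.878 · e^(-0.0030 × 4/12) = 1.878 · e^-0.001000
= 1.878 × 0.999000 = $1.876 per pound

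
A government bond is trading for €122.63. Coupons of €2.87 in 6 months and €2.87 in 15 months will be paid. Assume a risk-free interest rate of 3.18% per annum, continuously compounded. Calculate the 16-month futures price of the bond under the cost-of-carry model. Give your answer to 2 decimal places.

PV(coupons) I = 2.87·e^(−0.0318·6/12) + 2.87·e^(−0.0318·15/12)
I = 2.8247 + 2.7582 = 5.5829
F = (S − I)·e^(rT) = (122.63 − 5.5829) · e^(0.0318·16/12)
= 117.0471 · e^0.042400 = 117.0471 × 1.043312 = €122.12

€122.12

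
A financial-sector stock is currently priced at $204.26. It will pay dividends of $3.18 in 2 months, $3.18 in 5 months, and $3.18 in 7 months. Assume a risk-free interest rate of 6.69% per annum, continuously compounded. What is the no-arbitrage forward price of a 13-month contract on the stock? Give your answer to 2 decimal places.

PV(dividends) I = 3.18·e^(−0.0669·2/12) + 3.18·e^(−0.0669·5/12) + 3.18·e^(−0.0669·7/12)
I = 3.1447 + 3.0926 + 3.0583 = 9.2956
F = (S − I)·e^(rT) = (204.26 − 9.2956) · e^(0.0669·13/12)
= 194.9644 · e^0.072475 = 194.9644 × 1.075166 = $209.62

$209.62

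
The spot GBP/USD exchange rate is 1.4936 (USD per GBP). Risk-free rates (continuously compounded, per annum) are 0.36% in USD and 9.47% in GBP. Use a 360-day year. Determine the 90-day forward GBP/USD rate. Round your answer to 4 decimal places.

1.4600

F = S·e^((r_USD − r_GBP)T) = 1.4936 · e^((0.0036 − 0.0947) × 90/360)
= 1.4936 · e^-0.022775 = 1.4936 × 0.977482
F = 1.4600 USD per GBP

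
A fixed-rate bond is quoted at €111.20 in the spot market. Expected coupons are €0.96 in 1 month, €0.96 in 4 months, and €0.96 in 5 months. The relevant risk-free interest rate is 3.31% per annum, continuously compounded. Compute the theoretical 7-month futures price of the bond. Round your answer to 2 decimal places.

PV(coupons) I = 0.96·e^(−0.0331·1/12) + 0.96·e^(−0.0331·4/12) + 0.96·e^(−0.0331·5/12)
I = 0.9574 + 0.9495 + 0.9469 = 2.8538
F = (S − I)·e^(rT) = (111.20 − 2.8538) · e^(0.0331·7/12)
= 108.3462 · e^0.019308 = 108.3462 × 1.019496 = €110.46

€110.46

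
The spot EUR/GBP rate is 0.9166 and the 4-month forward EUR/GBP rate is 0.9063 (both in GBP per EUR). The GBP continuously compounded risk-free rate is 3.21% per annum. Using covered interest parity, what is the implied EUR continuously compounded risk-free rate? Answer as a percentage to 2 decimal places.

6.60%

F = S·e^((r_GBP − r_EUR)T) ⇒ r_EUR = r_GBP − ln(F/S)/T
ln(0.9063/0.9166) = -0.011301; /(4/12) = -0.033903
r_EUR = 0.0321 + 0.033903 = 0.066003
r_EUR = 6.60%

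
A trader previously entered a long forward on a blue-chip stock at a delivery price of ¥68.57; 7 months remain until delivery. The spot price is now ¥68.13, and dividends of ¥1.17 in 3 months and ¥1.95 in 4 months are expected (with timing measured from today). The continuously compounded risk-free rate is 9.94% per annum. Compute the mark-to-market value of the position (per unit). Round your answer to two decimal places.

¥0.40

PV(remaining dividends) I = 1.17·e^(−0.0994·3/12) + 1.95·e^(−0.0994·4/12) = 3.0277
Current forward F = (S − I)·e^(rT) = (68.13 − 3.0277)·e^(0.0994·7/12) = 65.1023 × 1.059697 = 68.9887
Value (long) = (F − K)·e^(−rT) = (68.9887 − 68.57) × 0.943666 = 0.3951
Value = ¥0.40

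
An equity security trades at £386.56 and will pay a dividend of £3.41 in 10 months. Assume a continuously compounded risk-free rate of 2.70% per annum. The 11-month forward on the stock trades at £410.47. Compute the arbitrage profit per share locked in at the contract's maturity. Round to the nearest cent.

£17.64 per share

PV(dividends) I = 3.41·e^(−0.0270·10/12) = 3.3341
Fair forward F* = (S − I)·e^(rT) = (386.56 − 3.3341)·e^0.024750 = 383.2259 × 1.025059 = 392.8292
Market £410.47 > fair 392.8292: forward overpriced → cash-and-carry (borrow at r, buy the stock and collect the dividends, short the forward).
Profit at T = |F_mkt − F*| = |410.47 − 392.8292| = £17.64 per share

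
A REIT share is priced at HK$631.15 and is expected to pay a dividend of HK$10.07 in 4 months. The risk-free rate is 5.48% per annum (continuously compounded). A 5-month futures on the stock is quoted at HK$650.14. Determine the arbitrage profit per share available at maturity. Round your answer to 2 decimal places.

PV(dividends) I = 10.07·e^(−0.0548·4/12) = 9.8877
Fair futures F* = (S − I)·e^(rT) = (631.15 − 9.8877)·e^0.022833 = 621.2623 × 1.023096 = 635.6110
Market HK$650.14 > fair 635.6110: forward overpriced → cash-and-carry (borrow at r, buy the stock and collect the dividends, short the forward).
Profit at T = |F_mkt − F*| = |650.14 − 635.6110| = HK$14.53 per share

HK$14.53 per share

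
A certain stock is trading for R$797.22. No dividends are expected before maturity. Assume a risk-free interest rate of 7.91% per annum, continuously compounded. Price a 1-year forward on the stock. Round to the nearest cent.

F = S·e^(rT) = 797.22 · e^(0.0791 × 1)
= 797.22 · e^0.079100 = 797.22 × 1.082313
F = R$862.84

R$862.84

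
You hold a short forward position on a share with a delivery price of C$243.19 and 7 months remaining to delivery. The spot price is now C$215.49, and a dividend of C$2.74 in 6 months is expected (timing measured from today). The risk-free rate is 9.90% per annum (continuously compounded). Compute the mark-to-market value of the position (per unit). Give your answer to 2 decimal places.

PV(remaining dividends) I = 2.74·e^(−0.0990·6/12) = 2.6077
Current forward F = (S − I)·e^(rT) = (215.49 − 2.6077)·e^(0.0990·7/12) = 212.8823 × 1.059450 = 225.5382
Value (long) = (F − K)·e^(−rT) = (225.5382 − 243.19) × 0.943886 = -16.6613
Short position value = −(long value) = C$16.66

C$16.66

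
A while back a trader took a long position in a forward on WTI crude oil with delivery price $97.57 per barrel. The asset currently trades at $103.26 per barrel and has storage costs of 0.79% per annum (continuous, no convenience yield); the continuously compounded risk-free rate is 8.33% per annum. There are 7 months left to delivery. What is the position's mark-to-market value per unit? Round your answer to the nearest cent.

Current fair forward for the remaining 7 months: F = S·e^((r + u)·T), (r + u) = 0.0833 + 0.0079 = 0.0912
F = 103.26 · e^(0.0912 × 7/12) = 103.26 × 1.054641 = 108.9022
Value of long forward = (F − K)·e^(−rT) = (108.9022 − 97.57) · e^(−0.0833·7/12)
= 11.3322 × 0.952570 = 10.79

$10.79 per barrel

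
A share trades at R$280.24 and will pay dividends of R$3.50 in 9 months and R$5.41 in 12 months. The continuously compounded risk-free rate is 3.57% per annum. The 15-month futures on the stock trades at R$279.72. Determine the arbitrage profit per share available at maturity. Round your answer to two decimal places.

PV(dividends) I = 3.50·e^(−0.0357·9/12) + 5.41·e^(−0.0357·12/12) = 8.6278
Fair futures F* = (S − I)·e^(rT) = (280.24 − 8.6278)·e^0.044625 = 271.6122 × 1.045636 = 284.0075
Market R$279.72 < fair 284.0075: forward underpriced → reverse cash-and-carry (short the stock, invest proceeds at r, pay the dividends, go long the forward).
Profit at T = |F_mkt − F*| = |279.72 − 284.0075| = R$4.29 per share

R$4.29 per share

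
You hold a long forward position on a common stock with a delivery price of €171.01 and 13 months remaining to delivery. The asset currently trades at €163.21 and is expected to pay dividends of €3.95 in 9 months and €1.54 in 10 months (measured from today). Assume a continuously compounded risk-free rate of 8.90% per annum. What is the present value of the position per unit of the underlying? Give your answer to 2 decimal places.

€2.79

PV(remaining dividends) I = 3.95·e^(−0.0890·9/12) + 1.54·e^(−0.0890·10/12) = 5.1249
Current forward F = (S − I)·e^(rT) = (163.21 − 5.1249)·e^(0.0890·13/12) = 158.0851 × 1.101218 = 174.0862
Value (long) = (F − K)·e^(−rT) = (174.0862 − 171.01) × 0.908086 = 2.7935
Value = €2.79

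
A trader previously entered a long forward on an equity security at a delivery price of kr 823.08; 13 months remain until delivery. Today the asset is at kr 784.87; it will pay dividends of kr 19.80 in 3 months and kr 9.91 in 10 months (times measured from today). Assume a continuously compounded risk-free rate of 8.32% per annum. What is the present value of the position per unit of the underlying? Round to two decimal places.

PV(remaining dividends) I = 19.80·e^(−0.0832·3/12) + 9.91·e^(−0.0832·10/12) = 28.6386
Current forward F = (S − I)·e^(rT) = (784.87 − 28.6386)·e^(0.0832·13/12) = 756.2314 × 1.094320 = 827.5591
Value (long) = (F − K)·e^(−rT) = (827.5591 − 823.08) × 0.913809 = 4.0930
Value = kr 4.09

kr 4.09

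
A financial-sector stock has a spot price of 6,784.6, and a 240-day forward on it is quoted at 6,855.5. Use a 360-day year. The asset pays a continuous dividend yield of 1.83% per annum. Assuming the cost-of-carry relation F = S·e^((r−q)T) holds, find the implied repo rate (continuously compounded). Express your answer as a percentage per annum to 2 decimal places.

3.39%

From F = S·e^((r−q)T): (r − q) = ln(F/S)/T
ln(6855.5/6784.6) = ln(1.010450) = 0.010396
(r − q) = 0.010396 / (240/360) = 0.015594
r = ln(F/S)/T + q = 0.015594 + 0.0183 = 0.033894
r = 3.39%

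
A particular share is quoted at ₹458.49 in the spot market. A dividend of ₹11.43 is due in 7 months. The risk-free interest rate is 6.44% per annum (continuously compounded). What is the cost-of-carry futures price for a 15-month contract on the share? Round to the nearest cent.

₹484.99

PV(dividends) I = 11.43·e^(−0.0644·7/12)
I = 11.0086
F = (S − I)·e^(rT) = (458.49 − 11.0086) · e^(0.0644·15/12)
= 447.4814 · e^0.080500 = 447.4814 × 1.083829 = ₹484.99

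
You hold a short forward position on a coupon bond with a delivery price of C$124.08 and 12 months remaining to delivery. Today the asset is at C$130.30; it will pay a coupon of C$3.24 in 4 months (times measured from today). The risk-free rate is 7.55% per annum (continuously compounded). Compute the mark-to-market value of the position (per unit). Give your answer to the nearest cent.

-C$12.08

PV(remaining coupons) I = 3.24·e^(−0.0755·4/12) = 3.1595
Current forward F = (S − I)·e^(rT) = (130.30 − 3.1595)·e^(0.0755·12/12) = 127.1405 × 1.078423 = 137.1112
Value (long) = (F − K)·e^(−rT) = (137.1112 − 124.08) × 0.927280 = 12.0836
Short position value = −(long value) = -C$12.08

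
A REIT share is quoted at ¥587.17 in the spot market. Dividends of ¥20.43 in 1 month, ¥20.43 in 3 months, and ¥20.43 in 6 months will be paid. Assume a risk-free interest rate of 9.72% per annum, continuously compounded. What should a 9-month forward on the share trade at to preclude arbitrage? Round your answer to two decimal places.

PV(dividends) I = 20.43·e^(−0.0972·1/12) + 20.43·e^(−0.0972·3/12) + 20.43·e^(−0.0972·6/12)
I = 20.2652 + 19.9395 + 19.4608 = 59.6655
F = (S − I)·e^(rT) = (587.17 − 59.6655) · e^(0.0972·9/12)
= 527.5045 · e^0.072900 = 527.5045 × 1.075623 = ¥567.40

¥567.40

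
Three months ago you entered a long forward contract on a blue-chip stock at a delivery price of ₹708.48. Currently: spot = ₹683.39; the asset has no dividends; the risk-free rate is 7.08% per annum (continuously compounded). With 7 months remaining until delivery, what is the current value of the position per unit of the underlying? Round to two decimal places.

₹3.57

Current fair forward for the remaining 7 months: F = S·e^(r·T), r = 0.0708
F = 683.39 · e^(0.0708 × 7/12) = 683.39 × 1.042165 = 712.2051
Value of long forward = (F − K)·e^(−rT) = (712.2051 − 708.48) · e^(−0.0708·7/12)
= 3.7251 × 0.959541 = 3.57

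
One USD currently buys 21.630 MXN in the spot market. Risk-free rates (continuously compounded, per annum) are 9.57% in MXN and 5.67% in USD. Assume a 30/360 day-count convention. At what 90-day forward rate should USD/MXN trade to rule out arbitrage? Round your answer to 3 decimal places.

21.842

F = S·e^((r_MXN − r_USD)T) = 21.630 · e^((0.0957 − 0.0567) × 90/360)
= 21.630 · e^0.009750 = 21.630 × 1.009798
F = 21.842 MXN per USD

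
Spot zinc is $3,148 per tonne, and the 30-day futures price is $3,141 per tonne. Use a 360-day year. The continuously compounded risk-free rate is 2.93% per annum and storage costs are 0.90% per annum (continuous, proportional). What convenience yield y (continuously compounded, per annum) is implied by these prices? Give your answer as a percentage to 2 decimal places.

6.50%

F = S·e^((r+u−y)T) ⇒ (r+u−y) = ln(F/S)/T
ln(3141/3148) = -0.002226; /T ⇒ -0.026712
y = r + u − ln(F/S)/T = 0.0293 + 0.0090 + 0.026712 = 0.065012
y = 6.50%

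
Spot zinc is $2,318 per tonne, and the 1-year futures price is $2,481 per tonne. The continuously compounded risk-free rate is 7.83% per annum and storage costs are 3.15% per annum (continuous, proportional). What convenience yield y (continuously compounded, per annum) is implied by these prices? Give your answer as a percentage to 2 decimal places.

F = S·e^((r+u−y)T) ⇒ (r+u−y) = ln(F/S)/T
ln(2481/2318) = 0.067957; /T ⇒ 0.067957
y = r + u − ln(F/S)/T = 0.0783 + 0.0315 − 0.067957 = 0.041843
y = 4.18%

4.18%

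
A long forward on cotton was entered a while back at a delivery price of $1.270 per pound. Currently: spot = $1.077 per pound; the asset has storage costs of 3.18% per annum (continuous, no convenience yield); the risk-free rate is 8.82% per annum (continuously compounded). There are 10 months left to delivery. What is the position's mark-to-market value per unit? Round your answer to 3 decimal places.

-$0.074 per pound

Current fair forward for the remaining 10 months: F = S·e^((r + u)·T), (r + u) = 0.0882 + 0.0318 = 0.1200
F = 1.077 · e^(0.1200 × 10/12) = 1.077 × 1.105171 = 1.1903
Value of long forward = (F − K)·e^(−rT) = (1.1903 − 1.270) · e^(−0.0882·10/12)
= -0.0797 × 0.929136 = -0.074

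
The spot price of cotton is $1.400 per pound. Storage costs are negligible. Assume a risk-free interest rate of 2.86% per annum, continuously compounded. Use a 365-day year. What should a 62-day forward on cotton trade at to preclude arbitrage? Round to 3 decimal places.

F = S·e^(rT) = 1.400 · e^(0.0286 × 62/365) = 1.400 · e^0.004858
= 1.400 × 1.004870 = $1.407 per pound

$1.407 per pound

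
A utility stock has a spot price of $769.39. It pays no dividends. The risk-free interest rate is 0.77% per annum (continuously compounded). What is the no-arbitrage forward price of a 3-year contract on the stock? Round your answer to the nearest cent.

F = S·e^(rT) = 769.39 · e^(0.0077 × 3)
= 769.39 · e^0.023100 = 769.39 × 1.023369
F = $787.37

$787.37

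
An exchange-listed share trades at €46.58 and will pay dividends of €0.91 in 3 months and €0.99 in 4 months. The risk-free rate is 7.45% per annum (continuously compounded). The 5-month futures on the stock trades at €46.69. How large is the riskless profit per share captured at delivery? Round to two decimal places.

€0.56 per share

PV(dividends) I = 0.91·e^(−0.0745·3/12) + 0.99·e^(−0.0745·4/12) = 1.8589
Fair futures F* = (S − I)·e^(rT) = (46.58 − 1.8589)·e^0.031042 = 44.7211 × 1.031529 = 46.1311
Market €46.69 > fair 46.1311: forward overpriced → cash-and-carry (borrow at r, buy the stock and collect the dividends, short the forward).
Profit at T = |F_mkt − F*| = |46.69 − 46.1311| = €0.56 per share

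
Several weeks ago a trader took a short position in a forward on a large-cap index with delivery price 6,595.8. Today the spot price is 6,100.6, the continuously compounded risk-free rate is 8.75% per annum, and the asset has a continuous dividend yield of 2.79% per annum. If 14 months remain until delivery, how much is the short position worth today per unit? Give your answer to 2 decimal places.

Current fair forward for the remaining 14 months: F = S·e^((r − q)·T), (r − q) = 0.0875 − 0.0279 = 0.0596
F = 6100.6 · e^(0.0596 × 14/12) = 6100.6 × 1.07200779 = 6539.8907
Value of long forward = (F − K)·e^(−rT) = (6539.8907 − 6595.8) · e^(−0.0875·14/12)
= -55.9093 × 0.90295430 = -50.48
Short position value = −(long value) = 50.48

50.48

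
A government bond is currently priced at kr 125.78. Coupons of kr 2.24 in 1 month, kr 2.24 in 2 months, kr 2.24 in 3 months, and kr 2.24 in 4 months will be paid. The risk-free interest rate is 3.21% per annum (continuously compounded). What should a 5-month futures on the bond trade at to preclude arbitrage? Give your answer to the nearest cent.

kr 118.45

PV(coupons) I = 2.24·e^(−0.0321·1/12) + 2.24·e^(−0.0321·2/12) + 2.24·e^(−0.0321·3/12) + 2.24·e^(−0.0321·4/12)
I = 2.2340 + 2.2280 + 2.2221 + 2.2162 = 8.9003
F = (S − I)·e^(rT) = (125.78 − 8.9003) · e^(0.0321·5/12)
= 116.8797 · e^0.013375 = 116.8797 × 1.013465 = kr 118.45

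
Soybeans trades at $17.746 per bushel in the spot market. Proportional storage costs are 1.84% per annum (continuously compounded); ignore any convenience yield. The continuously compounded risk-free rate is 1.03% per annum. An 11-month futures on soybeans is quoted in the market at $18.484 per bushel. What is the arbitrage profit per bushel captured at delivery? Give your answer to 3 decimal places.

Fair futures: F* = S·e^(carry·T), with carry = (r + u) = 0.0103 + 0.0184 = 0.0287
F* = 17.746 · e^(0.0287 × 11/12) = 17.746 · e^0.026308 = 17.746 × 1.026657 = $18.2191
Market $18.484 > fair $18.2191: forward overpriced → cash-and-carry (buy spot, short the forward).
At maturity, profit = |F_mkt − F*| = |18.484 − 18.2191| = $0.265 per bushel

$0.265 per bushel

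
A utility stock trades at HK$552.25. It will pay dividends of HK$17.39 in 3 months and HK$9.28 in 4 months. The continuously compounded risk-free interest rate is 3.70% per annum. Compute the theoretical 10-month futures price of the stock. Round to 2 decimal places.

PV(dividends) I = 17.39·e^(−0.0370·3/12) + 9.28·e^(−0.0370·4/12)
I = 17.2299 + 9.1662 = 26.3961
F = (S − I)·e^(rT) = (552.25 − 26.3961) · e^(0.0370·10/12)
= 525.8539 · e^0.030833 = 525.8539 × 1.031313 = HK$542.32

HK$542.32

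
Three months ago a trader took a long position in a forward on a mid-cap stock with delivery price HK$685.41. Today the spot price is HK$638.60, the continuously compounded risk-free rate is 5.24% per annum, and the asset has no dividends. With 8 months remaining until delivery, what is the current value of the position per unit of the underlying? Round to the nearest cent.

Current fair forward for the remaining 8 months: F = S·e^(r·T), r = 0.0524
F = 638.60 · e^(0.0524 × 8/12) = 638.60 × 1.035551 = 661.3029
Value of long forward = (F − K)·e^(−rT) = (661.3029 − 685.41) · e^(−0.0524·8/12)
= -24.1071 × 0.965670 = -23.28

-HK$23.28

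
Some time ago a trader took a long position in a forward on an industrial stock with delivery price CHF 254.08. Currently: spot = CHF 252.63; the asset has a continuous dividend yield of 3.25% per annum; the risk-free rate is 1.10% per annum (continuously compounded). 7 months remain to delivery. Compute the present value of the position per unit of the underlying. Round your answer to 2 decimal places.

-CHF 4.57

Current fair forward for the remaining 7 months: F = S·e^((r − q)·T), (r − q) = 0.0110 − 0.0325 = -0.0215
F = 252.63 · e^(-0.0215 × 7/12) = 252.63 × 0.987537 = 249.4815
Value of long forward = (F − K)·e^(−rT) = (249.4815 − 254.08) · e^(−0.0110·7/12)
= -4.5985 × 0.993604 = -4.57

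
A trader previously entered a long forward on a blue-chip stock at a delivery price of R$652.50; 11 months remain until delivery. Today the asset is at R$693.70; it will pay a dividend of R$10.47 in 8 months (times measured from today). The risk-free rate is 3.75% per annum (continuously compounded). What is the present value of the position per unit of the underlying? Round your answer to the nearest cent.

R$53.04

PV(remaining dividends) I = 10.47·e^(−0.0375·8/12) = 10.2115
Current forward F = (S − I)·e^(rT) = (693.70 − 10.2115)·e^(0.0375·11/12) = 683.4885 × 1.034973 = 707.3921
Value (long) = (F − K)·e^(−rT) = (707.3921 − 652.50) × 0.966209 = 53.0372
Value = R$53.04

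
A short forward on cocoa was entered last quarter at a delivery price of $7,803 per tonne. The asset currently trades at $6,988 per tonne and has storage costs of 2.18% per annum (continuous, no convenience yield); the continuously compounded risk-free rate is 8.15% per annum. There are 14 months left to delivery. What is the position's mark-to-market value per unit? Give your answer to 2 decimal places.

Current fair forward for the remaining 14 months: F = S·e^((r + u)·T), (r + u) = 0.0815 + 0.0218 = 0.1033
F = 6988 · e^(0.1033 × 14/12) = 6988 × 1.12807954 = 7883.0198
Value of long forward = (F − K)·e^(−rT) = (7883.0198 − 7803) · e^(−0.0815·14/12)
= 80.0198 × 0.90929716 = 72.76
Short position value = −(long value) = -$72.76

-$72.76 per tonne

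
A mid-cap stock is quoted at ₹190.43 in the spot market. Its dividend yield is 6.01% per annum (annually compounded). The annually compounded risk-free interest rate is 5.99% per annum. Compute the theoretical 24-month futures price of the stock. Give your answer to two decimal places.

₹190.36

F = S · (1+r)^T / (1+q)^T
= 190.43 × 1.123388 / 1.123812 = 190.43 × 0.999623
F = ₹190.36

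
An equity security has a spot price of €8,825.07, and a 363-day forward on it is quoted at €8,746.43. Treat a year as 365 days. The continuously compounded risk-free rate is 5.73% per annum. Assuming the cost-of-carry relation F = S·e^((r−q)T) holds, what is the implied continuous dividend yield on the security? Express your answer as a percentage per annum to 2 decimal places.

6.63%

From F = S·e^((r−q)T): (r − q) = ln(F/S)/T
ln(8746.43/8825.07) = ln(0.991089) = -0.008951
(r − q) = -0.008951 / (363/365) = -0.009000
q = r − ln(F/S)/T = 0.0573 + 0.009000 = 0.066300
q = 6.63%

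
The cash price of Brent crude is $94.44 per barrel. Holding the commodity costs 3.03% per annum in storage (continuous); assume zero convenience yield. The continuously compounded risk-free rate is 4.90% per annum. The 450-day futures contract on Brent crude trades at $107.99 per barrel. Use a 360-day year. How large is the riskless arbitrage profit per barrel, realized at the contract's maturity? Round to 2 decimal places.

$3.71 per barrel

Fair futures: F* = S·e^(carry·T), with carry = (r + u) = 0.0490 + 0.0303 = 0.0793
F* = 94.44 · e^(0.0793 × 450/360) = 94.44 · e^0.099125 = 94.44 × 1.104204 = $104.2810
Market $107.99 > fair $104.2810: forward overpriced → cash-and-carry (buy spot, short the forward).
At maturity, profit = |F_mkt − F*| = |107.99 − 104.2810| = $3.71 per barrel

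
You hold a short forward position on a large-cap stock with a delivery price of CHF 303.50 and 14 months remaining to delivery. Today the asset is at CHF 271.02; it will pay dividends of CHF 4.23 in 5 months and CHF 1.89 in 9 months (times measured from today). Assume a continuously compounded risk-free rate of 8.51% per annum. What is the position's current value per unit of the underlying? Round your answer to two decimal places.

CHF 9.65

PV(remaining dividends) I = 4.23·e^(−0.0851·5/12) + 1.89·e^(−0.0851·9/12) = 5.8558
Current forward F = (S − I)·e^(rT) = (271.02 − 5.8558)·e^(0.0851·14/12) = 265.1642 × 1.104379 = 292.8418
Value (long) = (F − K)·e^(−rT) = (292.8418 − 303.50) × 0.905486 = -9.6509
Short position value = −(long value) = CHF 9.65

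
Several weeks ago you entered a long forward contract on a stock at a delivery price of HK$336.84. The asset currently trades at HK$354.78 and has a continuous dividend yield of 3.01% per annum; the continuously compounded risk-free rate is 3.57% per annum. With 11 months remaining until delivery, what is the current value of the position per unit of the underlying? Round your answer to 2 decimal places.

HK$19.13

Current fair forward for the remaining 11 months: F = S·e^((r − q)·T), (r − q) = 0.0357 − 0.0301 = 0.0056
F = 354.78 · e^(0.0056 × 11/12) = 354.78 × 1.005147 = 356.6061
Value of long forward = (F − K)·e^(−rT) = (356.6061 − 336.84) · e^(−0.0357·11/12)
= 19.7661 × 0.967805 = 19.13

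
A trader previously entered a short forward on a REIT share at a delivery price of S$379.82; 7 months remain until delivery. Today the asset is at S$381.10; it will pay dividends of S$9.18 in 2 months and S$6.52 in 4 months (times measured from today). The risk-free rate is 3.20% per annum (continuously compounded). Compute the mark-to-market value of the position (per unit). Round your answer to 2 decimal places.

PV(remaining dividends) I = 9.18·e^(−0.0320·2/12) + 6.52·e^(−0.0320·4/12) = 15.5820
Current forward F = (S − I)·e^(rT) = (381.10 − 15.5820)·e^(0.0320·7/12) = 365.5180 × 1.018842 = 372.4051
Value (long) = (F − K)·e^(−rT) = (372.4051 − 379.82) × 0.981506 = -7.2778
Short position value = −(long value) = S$7.28

S$7.28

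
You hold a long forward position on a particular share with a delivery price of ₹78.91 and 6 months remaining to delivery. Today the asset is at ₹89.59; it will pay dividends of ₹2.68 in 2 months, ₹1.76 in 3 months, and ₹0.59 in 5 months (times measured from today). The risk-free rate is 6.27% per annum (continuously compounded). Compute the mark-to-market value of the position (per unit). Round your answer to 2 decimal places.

PV(remaining dividends) I = 2.68·e^(−0.0627·2/12) + 1.76·e^(−0.0627·3/12) + 0.59·e^(−0.0627·5/12) = 4.9596
Current forward F = (S − I)·e^(rT) = (89.59 − 4.9596)·e^(0.0627·6/12) = 84.6304 × 1.031847 = 87.3256
Value (long) = (F − K)·e^(−rT) = (87.3256 − 78.91) × 0.969136 = 8.1559
Value = ₹8.16

₹8.16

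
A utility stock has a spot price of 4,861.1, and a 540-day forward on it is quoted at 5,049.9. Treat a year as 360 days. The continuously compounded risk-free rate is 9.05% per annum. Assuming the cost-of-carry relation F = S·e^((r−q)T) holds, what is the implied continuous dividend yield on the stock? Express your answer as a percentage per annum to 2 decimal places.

6.51%

From F = S·e^((r−q)T): (r − q) = ln(F/S)/T
ln(5049.9/4861.1) = ln(1.038839) = 0.038104
(r − q) = 0.038104 / (540/360) = 0.025403
q = r − ln(F/S)/T = 0.0905 − 0.025403 = 0.065097
q = 6.51%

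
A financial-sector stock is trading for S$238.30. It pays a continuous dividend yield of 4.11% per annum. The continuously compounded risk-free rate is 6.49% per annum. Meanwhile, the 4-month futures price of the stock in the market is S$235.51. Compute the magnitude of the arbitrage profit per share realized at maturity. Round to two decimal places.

Fair futures: F* = S·e^(carry·T), with carry = (r − q) = 0.0649 − 0.0411 = 0.0238
F* = 238.30 · e^(0.0238 × 4/12) = 238.30 · e^0.007933 = 238.30 × 1.007965 = S$240.1981
Market S$235.51 < fair S$240.1981: forward underpriced → reverse cash-and-carry (short spot, go long the forward).
At maturity, profit = |F_mkt − F*| = |235.51 − 240.1981| = S$4.69 per share

S$4.69 per share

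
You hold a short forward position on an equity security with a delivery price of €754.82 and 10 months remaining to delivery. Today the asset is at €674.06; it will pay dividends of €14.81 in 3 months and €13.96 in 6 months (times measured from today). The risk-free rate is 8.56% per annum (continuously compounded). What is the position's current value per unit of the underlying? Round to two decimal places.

PV(remaining dividends) I = 14.81·e^(−0.0856·3/12) + 13.96·e^(−0.0856·6/12) = 27.8716
Current forward F = (S − I)·e^(rT) = (674.06 − 27.8716)·e^(0.0856·10/12) = 646.1884 × 1.073939 = 693.9669
Value (long) = (F − K)·e^(−rT) = (693.9669 − 754.82) × 0.931151 = -56.6634
Short position value = −(long value) = €56.66

€56.66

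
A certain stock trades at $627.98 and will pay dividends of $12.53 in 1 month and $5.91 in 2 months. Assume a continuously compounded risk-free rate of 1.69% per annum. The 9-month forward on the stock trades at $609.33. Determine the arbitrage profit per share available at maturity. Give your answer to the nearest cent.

PV(dividends) I = 12.53·e^(−0.0169·1/12) + 5.91·e^(−0.0169·2/12) = 18.4057
Fair forward F* = (S − I)·e^(rT) = (627.98 − 18.4057)·e^0.012675 = 609.5743 × 1.012756 = 617.3500
Market $609.33 < fair 617.3500: forward underpriced → reverse cash-and-carry (short the stock, invest proceeds at r, pay the dividends, go long the forward).
Profit at T = |F_mkt − F*| = |609.33 − 617.3500| = $8.02 per share

$8.02 per share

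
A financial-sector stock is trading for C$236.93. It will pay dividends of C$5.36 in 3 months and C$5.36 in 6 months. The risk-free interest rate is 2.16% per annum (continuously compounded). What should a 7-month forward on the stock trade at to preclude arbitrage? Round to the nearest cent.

PV(dividends) I = 5.36·e^(−0.0216·3/12) + 5.36·e^(−0.0216·6/12)
I = 5.3311 + 5.3024 = 10.6335
F = (S − I)·e^(rT) = (236.93 − 10.6335) · e^(0.0216·7/12)
= 226.2965 · e^0.012600 = 226.2965 × 1.012680 = C$229.17

C$229.17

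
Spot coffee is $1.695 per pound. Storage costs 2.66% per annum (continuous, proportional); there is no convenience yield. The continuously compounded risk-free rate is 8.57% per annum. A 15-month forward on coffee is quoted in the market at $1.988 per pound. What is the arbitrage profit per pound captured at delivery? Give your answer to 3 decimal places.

Fair forward: F* = S·e^(carry·T), with carry = (r + u) = 0.0857 + 0.0266 = 0.1123
F* = 1.695 · e^(0.1123 × 15/12) = 1.695 · e^0.140375 = 1.695 × 1.150705 = $1.9504
Market $1.988 > fair $1.9504: forward overpriced → cash-and-carry (buy spot, short the forward).
At maturity, profit = |F_mkt − F*| = |1.988 − 1.9504| = $0.038 per pound

$0.038 per pound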